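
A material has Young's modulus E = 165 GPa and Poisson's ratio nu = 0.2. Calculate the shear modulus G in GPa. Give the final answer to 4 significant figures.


G = E / (2*(1+nu))
G = 165 / (2*(1+0.2))
G = 68.75 GPa


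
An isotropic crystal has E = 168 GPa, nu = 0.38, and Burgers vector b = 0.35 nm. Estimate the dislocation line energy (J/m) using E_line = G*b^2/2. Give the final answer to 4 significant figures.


Step 1: G = E / (2*(1+nu))
G = 168 / (2*(1+0.38)) = 60.8696 GPa = 6.08696e+10 Pa
Step 2: E_line = G*b^2/2
b = 0.35 nm = 3.5e-10 m
E_line = 0.5 * 6.08696e+10 * (3.5e-10)^2 = 3.728e-09 J/m


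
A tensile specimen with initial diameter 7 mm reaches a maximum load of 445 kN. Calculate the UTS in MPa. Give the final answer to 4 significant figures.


A0 = pi*(d/2)^2 = pi*(7/2)^2 = 38.4845 mm^2
UTS = F_max / A0 = 445*1000 / 38.4845
UTS = 11560 MPa


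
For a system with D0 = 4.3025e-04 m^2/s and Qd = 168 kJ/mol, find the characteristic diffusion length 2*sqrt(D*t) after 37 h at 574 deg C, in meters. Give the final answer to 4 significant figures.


Step 1: D = D0 * exp(-Qd/(R*T))
T = 847.15 K
D = 4.3025e-04 * exp(-168e3 / (8.314 * 847.15)) = 1.88188e-14 m^2/s
Step 2: L = 2*sqrt(D*t)
t = 37 h = 133200 s
L = 2*sqrt(1.88188e-14 * 133200) = 1.001e-04 m


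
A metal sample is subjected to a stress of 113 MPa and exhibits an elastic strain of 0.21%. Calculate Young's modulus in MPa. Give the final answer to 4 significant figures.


E = sigma / epsilon
epsilon = 0.21% = 2.1e-03
E = 113 / 2.1e-03
E = 53810 MPa


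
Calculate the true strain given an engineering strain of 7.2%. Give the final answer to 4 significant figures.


epsilon_true = ln(1 + epsilon_eng)
epsilon_true = ln(1 + 0.072)
epsilon_true = 0.06953


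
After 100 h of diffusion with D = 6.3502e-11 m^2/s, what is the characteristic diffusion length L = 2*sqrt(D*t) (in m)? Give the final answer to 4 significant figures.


t = 100 hr = 360000 s
Diffusion length = 2*sqrt(D*t)
= 2*sqrt(6.3502e-11 * 360000)
= 9.563e-03 m


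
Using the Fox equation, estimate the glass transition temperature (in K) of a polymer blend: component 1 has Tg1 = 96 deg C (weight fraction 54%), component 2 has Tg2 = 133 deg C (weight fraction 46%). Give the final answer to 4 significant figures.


1/Tg = w1/Tg1 + w2/Tg2 (in Kelvin)
Tg1 = 369.15 K, Tg2 = 406.15 K
1/Tg = 0.54/369.15 + 0.46/406.15
Tg = 385.3 K


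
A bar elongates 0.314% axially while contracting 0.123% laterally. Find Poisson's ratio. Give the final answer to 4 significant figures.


nu = -epsilon_lat / epsilon_axial
Lateral strain is contraction (negative), so using magnitudes:
nu = 0.123 / 0.314
nu = 0.3917


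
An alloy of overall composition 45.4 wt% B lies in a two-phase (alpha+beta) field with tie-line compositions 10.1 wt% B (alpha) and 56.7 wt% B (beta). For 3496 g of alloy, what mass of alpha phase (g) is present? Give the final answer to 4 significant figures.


f_alpha = (C_beta - C0) / (C_beta - C_alpha)
f_alpha = (56.7 - 45.4) / (56.7 - 10.1) = 0.242489
m_alpha = f_alpha * m_total = 0.242489 * 3496 = 847.7 g


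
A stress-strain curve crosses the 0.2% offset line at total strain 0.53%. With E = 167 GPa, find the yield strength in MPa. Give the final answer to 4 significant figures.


Offset strain = 0.002
Elastic strain at yield = total_strain - offset = 5.3e-03 - 0.002 = 3.3e-03
sigma_y = E * elastic_strain = 167000 * 3.3e-03
sigma_y = 551.1 MPa


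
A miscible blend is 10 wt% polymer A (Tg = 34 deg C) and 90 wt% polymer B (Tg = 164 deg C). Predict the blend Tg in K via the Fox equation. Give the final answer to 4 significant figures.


1/Tg = w1/Tg1 + w2/Tg2 (in Kelvin)
Tg1 = 307.15 K, Tg2 = 437.15 K
1/Tg = 0.1/307.15 + 0.9/437.15
Tg = 419.4 K


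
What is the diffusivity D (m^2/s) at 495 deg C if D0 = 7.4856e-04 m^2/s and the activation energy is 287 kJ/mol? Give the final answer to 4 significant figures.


D = D0 * exp(-Qd / (R*T))
T = 768.15 K
D = 7.4856e-04 * exp(-287e3 / (8.314 * 768.15))
D = 2.277e-23 m^2/s


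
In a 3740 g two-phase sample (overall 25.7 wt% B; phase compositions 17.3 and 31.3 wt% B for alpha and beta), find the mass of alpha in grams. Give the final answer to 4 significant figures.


f_alpha = (C_beta - C0) / (C_beta - C_alpha)
f_alpha = (31.3 - 25.7) / (31.3 - 17.3) = 0.4
m_alpha = f_alpha * m_total = 0.4 * 3740 = 1496 g


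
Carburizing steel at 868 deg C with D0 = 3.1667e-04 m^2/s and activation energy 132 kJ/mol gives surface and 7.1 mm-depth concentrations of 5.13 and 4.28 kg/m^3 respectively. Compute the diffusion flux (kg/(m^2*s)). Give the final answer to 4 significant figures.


Step 1: D = D0 * exp(-Qd/(R*T))
T = 868 + 273.15 = 1141.15 K
D = 3.1667e-04 * exp(-132e3 / (8.314 * 1141.15)) = 2.87252e-10 m^2/s
Step 2: J = D * (C1 - C2) / dx
J = 2.87252e-10 * (5.13 - 4.28) / 7.1e-03
J = 3.439e-08 kg/(m^2*s)


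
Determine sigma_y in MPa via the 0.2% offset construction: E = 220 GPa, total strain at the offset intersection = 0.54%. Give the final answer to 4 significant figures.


Offset strain = 0.002
Elastic strain at yield = total_strain - offset = 5.4e-03 - 0.002 = 3.4e-03
sigma_y = E * elastic_strain = 220000 * 3.4e-03
sigma_y = 748 MPa


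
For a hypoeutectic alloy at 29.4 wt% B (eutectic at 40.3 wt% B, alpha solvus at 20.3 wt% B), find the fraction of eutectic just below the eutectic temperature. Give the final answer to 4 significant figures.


f_primary = (C_e - C0) / (C_e - C_alpha_max)
f_primary = (40.3 - 29.4) / (40.3 - 20.3)
f_primary = 0.545
f_eutectic = 1 - 0.545 = 0.455


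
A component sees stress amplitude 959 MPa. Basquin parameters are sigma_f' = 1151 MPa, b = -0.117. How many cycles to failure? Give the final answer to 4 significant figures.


sigma_a = sigma_f' * (2*Nf)^b
2*Nf = (sigma_a / sigma_f')^(1/b)
2*Nf = (959 / 1151)^(1/-0.117)
2*Nf = 4.75782
Nf = 2.379 cycles


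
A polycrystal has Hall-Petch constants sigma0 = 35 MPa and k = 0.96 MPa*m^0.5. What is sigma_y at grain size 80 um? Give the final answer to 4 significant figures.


sigma_y = sigma0 + k / sqrt(d)
d = 80 um = 8e-05 m
sigma_y = 35 + 0.96 / sqrt(8e-05)
sigma_y = 142.3 MPa


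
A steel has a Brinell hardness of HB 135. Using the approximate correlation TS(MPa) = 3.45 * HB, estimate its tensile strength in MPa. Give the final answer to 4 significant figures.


TS (MPa) = 3.45 * HB
TS = 3.45 * 135
TS = 465.8 MPa


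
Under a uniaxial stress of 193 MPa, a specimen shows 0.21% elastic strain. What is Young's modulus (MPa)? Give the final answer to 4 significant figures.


E = sigma / epsilon
epsilon = 0.21% = 2.1e-03
E = 193 / 2.1e-03
E = 91900 MPa


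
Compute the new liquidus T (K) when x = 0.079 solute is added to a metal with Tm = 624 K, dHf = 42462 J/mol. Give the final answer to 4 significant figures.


dT = R*Tm^2*x / dHf
dT = 8.314 * 624^2 * 0.079 / 42462
dT = 6.0229 K
T_new = 624 - 6.0229 = 618 K


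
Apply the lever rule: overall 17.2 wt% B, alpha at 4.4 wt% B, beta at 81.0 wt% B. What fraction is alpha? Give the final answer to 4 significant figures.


f_alpha = (C_beta - C0) / (C_beta - C_alpha)
f_alpha = (81.0 - 17.2) / (81.0 - 4.4)
f_alpha = 0.8329


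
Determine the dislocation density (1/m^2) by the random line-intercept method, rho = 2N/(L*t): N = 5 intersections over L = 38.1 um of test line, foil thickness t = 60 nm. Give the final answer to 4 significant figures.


rho = 2N / (L * t)
L = 38.1 um = 3.81e-05 m, t = 60 nm = 6e-08 m
rho = 2 * 5 / (3.81e-05 * 6e-08)
rho = 4.374e+12 1/m^2


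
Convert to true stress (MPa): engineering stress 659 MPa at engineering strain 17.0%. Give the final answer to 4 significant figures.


sigma_true = sigma_eng * (1 + epsilon_eng)
sigma_true = 659 * (1 + 0.17)
sigma_true = 771 MPa


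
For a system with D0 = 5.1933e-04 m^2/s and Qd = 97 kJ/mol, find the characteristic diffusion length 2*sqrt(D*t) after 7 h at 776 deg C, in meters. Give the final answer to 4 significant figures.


Step 1: D = D0 * exp(-Qd/(R*T))
T = 1049.15 K
D = 5.1933e-04 * exp(-97e3 / (8.314 * 1049.15)) = 7.68907e-09 m^2/s
Step 2: L = 2*sqrt(D*t)
t = 7 h = 25200 s
L = 2*sqrt(7.68907e-09 * 25200) = 0.02784 m


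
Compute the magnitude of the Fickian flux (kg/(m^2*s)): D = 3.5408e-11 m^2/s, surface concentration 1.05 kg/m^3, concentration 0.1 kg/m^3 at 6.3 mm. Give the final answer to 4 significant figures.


J = -D * (dC/dx) = D * (C1 - C2) / dx
J = 3.5408e-11 * (1.05 - 0.1) / 6.3e-03
J = 5.339e-09 kg/(m^2*s)


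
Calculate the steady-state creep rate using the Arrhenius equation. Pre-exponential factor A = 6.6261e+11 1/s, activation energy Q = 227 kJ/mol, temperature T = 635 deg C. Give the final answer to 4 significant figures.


rate = A * exp(-Q / (R*T))
T = 635 + 273.15 = 908.15 K
rate = 6.6261e+11 * exp(-227e3 / (8.314 * 908.15))
rate = 0.05811 1/s


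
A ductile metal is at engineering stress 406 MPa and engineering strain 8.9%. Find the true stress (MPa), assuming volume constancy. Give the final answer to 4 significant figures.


sigma_true = sigma_eng * (1 + epsilon_eng)
sigma_true = 406 * (1 + 0.089)
sigma_true = 442.1 MPa


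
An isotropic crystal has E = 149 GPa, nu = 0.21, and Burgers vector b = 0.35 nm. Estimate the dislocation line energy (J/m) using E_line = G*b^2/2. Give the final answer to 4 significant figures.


Step 1: G = E / (2*(1+nu))
G = 149 / (2*(1+0.21)) = 61.5702 GPa = 6.15702e+10 Pa
Step 2: E_line = G*b^2/2
b = 0.35 nm = 3.5e-10 m
E_line = 0.5 * 6.15702e+10 * (3.5e-10)^2 = 3.771e-09 J/m


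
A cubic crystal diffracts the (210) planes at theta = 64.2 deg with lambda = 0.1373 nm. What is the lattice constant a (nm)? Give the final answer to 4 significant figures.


d = lambda / (2*sin(theta))
d = 0.1373 / (2*sin(64.2 deg))
d = 0.0762508 nm
a = d * sqrt(h^2+k^2+l^2) = 0.0762508 * sqrt(5)
a = 0.1705 nm


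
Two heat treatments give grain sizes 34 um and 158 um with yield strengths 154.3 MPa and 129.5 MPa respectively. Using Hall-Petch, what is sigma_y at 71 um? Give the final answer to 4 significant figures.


sigma_y = sigma0 + k / sqrt(d)
1/sqrt(d1) = 1/sqrt(3.4e-05) = 171.499;  1/sqrt(d2) = 79.5557
k = (sigma1 - sigma2) / (1/sqrt(d1) - 1/sqrt(d2)) = (154.3 - 129.5) / (171.499 - 79.5557) = 0.269733 MPa*m^0.5
sigma0 = sigma1 - k/sqrt(d1) = 154.3 - 0.269733*171.499 = 108.041 MPa
sigma_y(d3) = 108.041 + 0.269733 / sqrt(7.1e-05) = 140.1 MPa


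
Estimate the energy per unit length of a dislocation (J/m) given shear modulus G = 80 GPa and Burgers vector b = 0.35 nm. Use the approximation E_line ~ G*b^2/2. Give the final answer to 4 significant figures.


E = G*b^2/2
b = 0.35 nm = 3.5e-10 m
G = 80 GPa = 8e+10 Pa
E = 0.5 * 8e+10 * (3.5e-10)^2
E = 4.9e-09 J/m


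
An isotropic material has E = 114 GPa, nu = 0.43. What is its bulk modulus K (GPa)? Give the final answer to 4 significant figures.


K = E / (3*(1-2*nu))
K = 114 / (3*(1-2*0.43))
K = 271.4 GPa


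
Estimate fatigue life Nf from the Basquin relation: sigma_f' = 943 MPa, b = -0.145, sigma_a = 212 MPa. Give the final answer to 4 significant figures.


sigma_a = sigma_f' * (2*Nf)^b
2*Nf = (sigma_a / sigma_f')^(1/b)
2*Nf = (212 / 943)^(1/-0.145)
2*Nf = 29524.2
Nf = 14760 cycles


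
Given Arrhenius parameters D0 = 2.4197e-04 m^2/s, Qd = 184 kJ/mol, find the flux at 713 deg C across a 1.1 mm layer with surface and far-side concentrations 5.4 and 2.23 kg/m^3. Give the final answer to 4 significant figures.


Step 1: D = D0 * exp(-Qd/(R*T))
T = 713 + 273.15 = 986.15 K
D = 2.4197e-04 * exp(-184e3 / (8.314 * 986.15)) = 4.33762e-14 m^2/s
Step 2: J = D * (C1 - C2) / dx
J = 4.33762e-14 * (5.4 - 2.23) / 1.1e-03
J = 1.25e-10 kg/(m^2*s)


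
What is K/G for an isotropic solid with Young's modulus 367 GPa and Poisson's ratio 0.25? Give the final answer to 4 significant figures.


G = E / (2*(1+nu))
G = 367 / (2*(1+0.25)) = 146.8 GPa
K = E / (3*(1-2*nu))
K = 367 / (3*(1-2*0.25)) = 244.667 GPa
K/G = 244.667 / 146.8 = 1.667


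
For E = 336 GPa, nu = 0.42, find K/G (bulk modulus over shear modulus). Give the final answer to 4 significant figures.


G = E / (2*(1+nu))
G = 336 / (2*(1+0.42)) = 118.31 GPa
K = E / (3*(1-2*nu))
K = 336 / (3*(1-2*0.42)) = 700 GPa
K/G = 700 / 118.31 = 5.917


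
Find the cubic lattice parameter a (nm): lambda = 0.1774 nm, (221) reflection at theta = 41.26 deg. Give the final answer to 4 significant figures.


d = lambda / (2*sin(theta))
d = 0.1774 / (2*sin(41.26 deg))
d = 0.134501 nm
a = d * sqrt(h^2+k^2+l^2) = 0.134501 * sqrt(9)
a = 0.4035 nm


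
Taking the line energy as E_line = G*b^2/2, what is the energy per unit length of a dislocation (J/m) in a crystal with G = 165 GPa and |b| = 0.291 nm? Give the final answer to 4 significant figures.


E = G*b^2/2
b = 0.291 nm = 2.91e-10 m
G = 165 GPa = 1.65e+11 Pa
E = 0.5 * 1.65e+11 * (2.91e-10)^2
E = 6.986e-09 J/m


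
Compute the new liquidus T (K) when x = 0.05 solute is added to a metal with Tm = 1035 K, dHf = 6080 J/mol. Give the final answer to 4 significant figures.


dT = R*Tm^2*x / dHf
dT = 8.314 * 1035^2 * 0.05 / 6080
dT = 73.2415 K
T_new = 1035 - 73.2415 = 961.8 K


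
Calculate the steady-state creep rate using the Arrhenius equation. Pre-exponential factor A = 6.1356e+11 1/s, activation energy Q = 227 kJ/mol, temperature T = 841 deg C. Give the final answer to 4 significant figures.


rate = A * exp(-Q / (R*T))
T = 841 + 273.15 = 1114.15 K
rate = 6.1356e+11 * exp(-227e3 / (8.314 * 1114.15))
rate = 13.97 1/s


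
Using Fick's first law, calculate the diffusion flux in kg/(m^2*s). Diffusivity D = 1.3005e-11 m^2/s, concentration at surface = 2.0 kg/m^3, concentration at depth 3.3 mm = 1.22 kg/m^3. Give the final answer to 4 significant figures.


J = -D * (dC/dx) = D * (C1 - C2) / dx
J = 1.3005e-11 * (2.0 - 1.22) / 3.3e-03
J = 3.074e-09 kg/(m^2*s)


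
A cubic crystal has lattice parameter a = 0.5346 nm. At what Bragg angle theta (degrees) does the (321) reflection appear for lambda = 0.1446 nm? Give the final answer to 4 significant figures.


d = a / sqrt(h^2+k^2+l^2)
d = 0.5346 / sqrt(14) = 0.142878 nm
lambda = 2*d*sin(theta)  =>  sin(theta) = lambda / (2*d)
sin(theta) = 0.1446 / (2 * 0.142878) = 0.506027
theta = 30.4 deg


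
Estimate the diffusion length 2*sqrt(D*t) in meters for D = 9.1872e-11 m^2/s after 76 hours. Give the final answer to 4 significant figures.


t = 76 hr = 273600 s
Diffusion length = 2*sqrt(D*t)
= 2*sqrt(9.1872e-11 * 273600)
= 0.01003 m


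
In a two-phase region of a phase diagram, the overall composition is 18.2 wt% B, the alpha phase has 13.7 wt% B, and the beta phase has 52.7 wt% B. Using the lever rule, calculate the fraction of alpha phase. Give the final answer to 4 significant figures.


f_alpha = (C_beta - C0) / (C_beta - C_alpha)
f_alpha = (52.7 - 18.2) / (52.7 - 13.7)
f_alpha = 0.8846


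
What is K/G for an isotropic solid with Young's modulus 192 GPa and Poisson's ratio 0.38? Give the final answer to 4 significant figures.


G = E / (2*(1+nu))
G = 192 / (2*(1+0.38)) = 69.5652 GPa
K = E / (3*(1-2*nu))
K = 192 / (3*(1-2*0.38)) = 266.667 GPa
K/G = 266.667 / 69.5652 = 3.833


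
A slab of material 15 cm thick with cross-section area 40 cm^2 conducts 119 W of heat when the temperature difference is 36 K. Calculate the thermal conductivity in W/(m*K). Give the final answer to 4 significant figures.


k = Q*L / (A*dT)
L = 0.15 m, A = 4e-03 m^2
k = 119 * 0.15 / (4e-03 * 36)
k = 124 W/(m*K)


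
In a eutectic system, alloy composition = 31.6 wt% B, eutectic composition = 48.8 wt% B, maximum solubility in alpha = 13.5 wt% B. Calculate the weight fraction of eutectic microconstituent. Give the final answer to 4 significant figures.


f_primary = (C_e - C0) / (C_e - C_alpha_max)
f_primary = (48.8 - 31.6) / (48.8 - 13.5)
f_primary = 0.487252
f_eutectic = 1 - 0.487252 = 0.5127


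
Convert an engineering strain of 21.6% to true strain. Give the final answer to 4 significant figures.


epsilon_true = ln(1 + epsilon_eng)
epsilon_true = ln(1 + 0.216)
epsilon_true = 0.1956


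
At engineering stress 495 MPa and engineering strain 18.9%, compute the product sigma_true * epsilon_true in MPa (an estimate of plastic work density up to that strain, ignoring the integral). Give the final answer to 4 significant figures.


sigma_true = sigma_eng * (1 + epsilon_eng)
sigma_true = 495 * (1 + 0.189) = 588.555 MPa
epsilon_true = ln(1 + epsilon_eng)
epsilon_true = ln(1 + 0.189) = 0.173113
sigma_true * epsilon_true = 588.555 * 0.173113 = 101.9 MPa


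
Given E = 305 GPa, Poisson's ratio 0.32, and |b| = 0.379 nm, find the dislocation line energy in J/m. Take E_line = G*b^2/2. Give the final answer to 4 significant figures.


Step 1: G = E / (2*(1+nu))
G = 305 / (2*(1+0.32)) = 115.53 GPa = 1.1553e+11 Pa
Step 2: E_line = G*b^2/2
b = 0.379 nm = 3.79e-10 m
E_line = 0.5 * 1.1553e+11 * (3.79e-10)^2 = 8.297e-09 J/m


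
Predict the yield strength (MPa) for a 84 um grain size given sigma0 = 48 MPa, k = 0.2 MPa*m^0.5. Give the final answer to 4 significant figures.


sigma_y = sigma0 + k / sqrt(d)
d = 84 um = 8.4e-05 m
sigma_y = 48 + 0.2 / sqrt(8.4e-05)
sigma_y = 69.82 MPa


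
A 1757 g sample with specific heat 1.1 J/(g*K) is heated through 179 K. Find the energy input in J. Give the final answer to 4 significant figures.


Q = m * cp * dT
Q = 1757 * 1.1 * 179
Q = 346000 J


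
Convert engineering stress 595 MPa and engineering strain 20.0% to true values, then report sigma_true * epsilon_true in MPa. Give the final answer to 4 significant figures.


sigma_true = sigma_eng * (1 + epsilon_eng)
sigma_true = 595 * (1 + 0.2) = 714 MPa
epsilon_true = ln(1 + epsilon_eng)
epsilon_true = ln(1 + 0.2) = 0.182322
sigma_true * epsilon_true = 714 * 0.182322 = 130.2 MPa


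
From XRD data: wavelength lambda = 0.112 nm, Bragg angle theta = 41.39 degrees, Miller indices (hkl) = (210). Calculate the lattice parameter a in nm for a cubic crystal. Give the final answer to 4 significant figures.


d = lambda / (2*sin(theta))
d = 0.112 / (2*sin(41.39 deg))
d = 0.0846969 nm
a = d * sqrt(h^2+k^2+l^2) = 0.0846969 * sqrt(5)
a = 0.1894 nm


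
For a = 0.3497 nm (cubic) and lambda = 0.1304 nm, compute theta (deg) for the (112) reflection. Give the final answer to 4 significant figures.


d = a / sqrt(h^2+k^2+l^2)
d = 0.3497 / sqrt(6) = 0.142764 nm
lambda = 2*d*sin(theta)  =>  sin(theta) = lambda / (2*d)
sin(theta) = 0.1304 / (2 * 0.142764) = 0.456696
theta = 27.17 deg


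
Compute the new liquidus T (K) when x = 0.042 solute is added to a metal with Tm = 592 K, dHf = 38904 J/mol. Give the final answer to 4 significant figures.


dT = R*Tm^2*x / dHf
dT = 8.314 * 592^2 * 0.042 / 38904
dT = 3.14564 K
T_new = 592 - 3.14564 = 588.9 K


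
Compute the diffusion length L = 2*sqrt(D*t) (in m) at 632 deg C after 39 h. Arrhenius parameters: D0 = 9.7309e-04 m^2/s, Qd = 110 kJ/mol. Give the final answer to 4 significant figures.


Step 1: D = D0 * exp(-Qd/(R*T))
T = 905.15 K
D = 9.7309e-04 * exp(-110e3 / (8.314 * 905.15)) = 4.3653e-10 m^2/s
Step 2: L = 2*sqrt(D*t)
t = 39 h = 140400 s
L = 2*sqrt(4.3653e-10 * 140400) = 0.01566 m


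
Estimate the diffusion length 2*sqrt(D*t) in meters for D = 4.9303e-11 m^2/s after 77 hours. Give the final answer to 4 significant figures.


t = 77 hr = 277200 s
Diffusion length = 2*sqrt(D*t)
= 2*sqrt(4.9303e-11 * 277200)
= 7.394e-03 m


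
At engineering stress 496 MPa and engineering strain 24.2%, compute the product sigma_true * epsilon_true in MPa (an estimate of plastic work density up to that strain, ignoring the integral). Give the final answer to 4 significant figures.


sigma_true = sigma_eng * (1 + epsilon_eng)
sigma_true = 496 * (1 + 0.242) = 616.032 MPa
epsilon_true = ln(1 + epsilon_eng)
epsilon_true = ln(1 + 0.242) = 0.216723
sigma_true * epsilon_true = 616.032 * 0.216723 = 133.5 MPa


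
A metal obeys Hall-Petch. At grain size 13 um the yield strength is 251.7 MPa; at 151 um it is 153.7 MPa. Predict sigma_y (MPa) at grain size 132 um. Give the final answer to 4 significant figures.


sigma_y = sigma0 + k / sqrt(d)
1/sqrt(d1) = 1/sqrt(1.3e-05) = 277.35;  1/sqrt(d2) = 81.3788
k = (sigma1 - sigma2) / (1/sqrt(d1) - 1/sqrt(d2)) = (251.7 - 153.7) / (277.35 - 81.3788) = 0.500073 MPa*m^0.5
sigma0 = sigma1 - k/sqrt(d1) = 251.7 - 0.500073*277.35 = 113.005 MPa
sigma_y(d3) = 113.005 + 0.500073 / sqrt(1.32e-04) = 156.5 MPa


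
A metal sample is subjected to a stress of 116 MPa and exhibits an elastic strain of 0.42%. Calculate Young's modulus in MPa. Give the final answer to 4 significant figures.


E = sigma / epsilon
epsilon = 0.42% = 4.2e-03
E = 116 / 4.2e-03
E = 27620 MPa


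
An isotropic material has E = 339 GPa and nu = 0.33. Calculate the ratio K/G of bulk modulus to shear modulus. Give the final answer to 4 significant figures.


G = E / (2*(1+nu))
G = 339 / (2*(1+0.33)) = 127.444 GPa
K = E / (3*(1-2*nu))
K = 339 / (3*(1-2*0.33)) = 332.353 GPa
K/G = 332.353 / 127.444 = 2.608


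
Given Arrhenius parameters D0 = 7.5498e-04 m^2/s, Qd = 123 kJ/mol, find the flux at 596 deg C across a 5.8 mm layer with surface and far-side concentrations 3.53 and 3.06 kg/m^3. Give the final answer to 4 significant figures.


Step 1: D = D0 * exp(-Qd/(R*T))
T = 596 + 273.15 = 869.15 K
D = 7.5498e-04 * exp(-123e3 / (8.314 * 869.15)) = 3.05878e-11 m^2/s
Step 2: J = D * (C1 - C2) / dx
J = 3.05878e-11 * (3.53 - 3.06) / 5.8e-03
J = 2.479e-09 kg/(m^2*s)


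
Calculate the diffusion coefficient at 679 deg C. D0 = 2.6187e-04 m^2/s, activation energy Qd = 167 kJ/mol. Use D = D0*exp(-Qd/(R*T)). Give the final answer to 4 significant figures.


D = D0 * exp(-Qd / (R*T))
T = 952.15 K
D = 2.6187e-04 * exp(-167e3 / (8.314 * 952.15))
D = 1.804e-13 m^2/s


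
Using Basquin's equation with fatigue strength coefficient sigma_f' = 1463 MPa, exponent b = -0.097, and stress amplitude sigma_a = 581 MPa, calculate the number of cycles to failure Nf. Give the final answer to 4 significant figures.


sigma_a = sigma_f' * (2*Nf)^b
2*Nf = (sigma_a / sigma_f')^(1/b)
2*Nf = (581 / 1463)^(1/-0.097)
2*Nf = 13637.2
Nf = 6819 cycles


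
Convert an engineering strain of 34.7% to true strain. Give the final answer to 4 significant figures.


epsilon_true = ln(1 + epsilon_eng)
epsilon_true = ln(1 + 0.347)
epsilon_true = 0.2979


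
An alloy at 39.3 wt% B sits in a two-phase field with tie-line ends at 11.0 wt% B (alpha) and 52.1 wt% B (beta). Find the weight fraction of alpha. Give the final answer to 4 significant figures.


f_alpha = (C_beta - C0) / (C_beta - C_alpha)
f_alpha = (52.1 - 39.3) / (52.1 - 11.0)
f_alpha = 0.3114


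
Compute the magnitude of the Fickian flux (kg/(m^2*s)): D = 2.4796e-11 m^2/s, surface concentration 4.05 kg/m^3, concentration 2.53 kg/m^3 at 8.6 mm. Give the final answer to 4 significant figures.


J = -D * (dC/dx) = D * (C1 - C2) / dx
J = 2.4796e-11 * (4.05 - 2.53) / 8.6e-03
J = 4.383e-09 kg/(m^2*s)


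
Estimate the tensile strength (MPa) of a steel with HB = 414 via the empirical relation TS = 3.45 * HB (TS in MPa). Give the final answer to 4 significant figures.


TS (MPa) = 3.45 * HB
TS = 3.45 * 414
TS = 1428 MPa


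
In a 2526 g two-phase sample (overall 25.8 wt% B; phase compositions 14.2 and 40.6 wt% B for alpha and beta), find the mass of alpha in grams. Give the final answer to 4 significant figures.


f_alpha = (C_beta - C0) / (C_beta - C_alpha)
f_alpha = (40.6 - 25.8) / (40.6 - 14.2) = 0.560606
m_alpha = f_alpha * m_total = 0.560606 * 2526 = 1416 g


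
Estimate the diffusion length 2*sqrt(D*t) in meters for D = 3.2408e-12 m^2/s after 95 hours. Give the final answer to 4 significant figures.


t = 95 hr = 342000 s
Diffusion length = 2*sqrt(D*t)
= 2*sqrt(3.2408e-12 * 342000)
= 2.106e-03 m


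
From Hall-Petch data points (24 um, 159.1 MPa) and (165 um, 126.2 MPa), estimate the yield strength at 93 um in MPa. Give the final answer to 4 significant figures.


sigma_y = sigma0 + k / sqrt(d)
1/sqrt(d1) = 1/sqrt(2.4e-05) = 204.124;  1/sqrt(d2) = 77.8499
k = (sigma1 - sigma2) / (1/sqrt(d1) - 1/sqrt(d2)) = (159.1 - 126.2) / (204.124 - 77.8499) = 0.260544 MPa*m^0.5
sigma0 = sigma1 - k/sqrt(d1) = 159.1 - 0.260544*204.124 = 105.917 MPa
sigma_y(d3) = 105.917 + 0.260544 / sqrt(9.3e-05) = 132.9 MPa


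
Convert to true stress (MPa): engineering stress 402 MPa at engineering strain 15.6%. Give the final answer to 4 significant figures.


sigma_true = sigma_eng * (1 + epsilon_eng)
sigma_true = 402 * (1 + 0.156)
sigma_true = 464.7 MPa


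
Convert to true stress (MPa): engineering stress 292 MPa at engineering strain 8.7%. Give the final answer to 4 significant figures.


sigma_true = sigma_eng * (1 + epsilon_eng)
sigma_true = 292 * (1 + 0.087)
sigma_true = 317.4 MPa


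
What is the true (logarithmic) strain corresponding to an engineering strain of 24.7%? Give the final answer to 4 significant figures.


epsilon_true = ln(1 + epsilon_eng)
epsilon_true = ln(1 + 0.247)
epsilon_true = 0.2207


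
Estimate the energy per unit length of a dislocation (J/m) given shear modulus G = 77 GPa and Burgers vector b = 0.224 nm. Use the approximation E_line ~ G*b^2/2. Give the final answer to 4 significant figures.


E = G*b^2/2
b = 0.224 nm = 2.24e-10 m
G = 77 GPa = 7.7e+10 Pa
E = 0.5 * 7.7e+10 * (2.24e-10)^2
E = 1.932e-09 J/m


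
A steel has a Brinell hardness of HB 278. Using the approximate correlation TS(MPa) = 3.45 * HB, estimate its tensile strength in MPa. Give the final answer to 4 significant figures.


TS (MPa) = 3.45 * HB
TS = 3.45 * 278
TS = 959.1 MPa


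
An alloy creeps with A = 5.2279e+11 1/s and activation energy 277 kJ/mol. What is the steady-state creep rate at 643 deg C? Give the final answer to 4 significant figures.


rate = A * exp(-Q / (R*T))
T = 643 + 273.15 = 916.15 K
rate = 5.2279e+11 * exp(-277e3 / (8.314 * 916.15))
rate = 8.404e-05 1/s


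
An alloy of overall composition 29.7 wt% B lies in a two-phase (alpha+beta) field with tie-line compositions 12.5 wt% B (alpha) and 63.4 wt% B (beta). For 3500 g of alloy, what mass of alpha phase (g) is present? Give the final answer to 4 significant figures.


f_alpha = (C_beta - C0) / (C_beta - C_alpha)
f_alpha = (63.4 - 29.7) / (63.4 - 12.5) = 0.662083
m_alpha = f_alpha * m_total = 0.662083 * 3500 = 2317 g


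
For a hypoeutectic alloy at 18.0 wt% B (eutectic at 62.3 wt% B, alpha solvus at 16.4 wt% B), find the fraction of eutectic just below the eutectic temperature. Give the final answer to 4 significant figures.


f_primary = (C_e - C0) / (C_e - C_alpha_max)
f_primary = (62.3 - 18.0) / (62.3 - 16.4)
f_primary = 0.965142
f_eutectic = 1 - 0.965142 = 0.03486


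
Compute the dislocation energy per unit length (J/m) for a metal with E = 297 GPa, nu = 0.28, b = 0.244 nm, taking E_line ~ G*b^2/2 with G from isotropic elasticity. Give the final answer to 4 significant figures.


Step 1: G = E / (2*(1+nu))
G = 297 / (2*(1+0.28)) = 116.016 GPa = 1.16016e+11 Pa
Step 2: E_line = G*b^2/2
b = 0.244 nm = 2.44e-10 m
E_line = 0.5 * 1.16016e+11 * (2.44e-10)^2 = 3.454e-09 J/m


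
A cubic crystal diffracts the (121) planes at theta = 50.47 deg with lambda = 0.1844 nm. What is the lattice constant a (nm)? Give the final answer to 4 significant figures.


d = lambda / (2*sin(theta))
d = 0.1844 / (2*sin(50.47 deg))
d = 0.11954 nm
a = d * sqrt(h^2+k^2+l^2) = 0.11954 * sqrt(6)
a = 0.2928 nm


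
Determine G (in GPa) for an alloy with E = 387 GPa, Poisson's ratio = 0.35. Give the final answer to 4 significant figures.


G = E / (2*(1+nu))
G = 387 / (2*(1+0.35))
G = 143.3 GPa


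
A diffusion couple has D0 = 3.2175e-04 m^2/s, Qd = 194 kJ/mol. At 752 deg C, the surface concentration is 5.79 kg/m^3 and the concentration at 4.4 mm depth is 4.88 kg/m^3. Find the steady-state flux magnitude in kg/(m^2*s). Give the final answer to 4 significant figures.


Step 1: D = D0 * exp(-Qd/(R*T))
T = 752 + 273.15 = 1025.15 K
D = 3.2175e-04 * exp(-194e3 / (8.314 * 1025.15)) = 4.19032e-14 m^2/s
Step 2: J = D * (C1 - C2) / dx
J = 4.19032e-14 * (5.79 - 4.88) / 4.4e-03
J = 8.666e-12 kg/(m^2*s)


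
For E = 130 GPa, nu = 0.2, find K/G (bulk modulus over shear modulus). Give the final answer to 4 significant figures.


G = E / (2*(1+nu))
G = 130 / (2*(1+0.2)) = 54.1667 GPa
K = E / (3*(1-2*nu))
K = 130 / (3*(1-2*0.2)) = 72.2222 GPa
K/G = 72.2222 / 54.1667 = 1.333


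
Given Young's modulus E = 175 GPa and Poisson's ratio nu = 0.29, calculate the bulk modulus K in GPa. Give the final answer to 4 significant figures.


K = E / (3*(1-2*nu))
K = 175 / (3*(1-2*0.29))
K = 138.9 GPa


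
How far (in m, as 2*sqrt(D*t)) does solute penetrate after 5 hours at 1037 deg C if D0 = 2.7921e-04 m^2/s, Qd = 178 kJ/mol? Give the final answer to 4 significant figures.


Step 1: D = D0 * exp(-Qd/(R*T))
T = 1310.15 K
D = 2.7921e-04 * exp(-178e3 / (8.314 * 1310.15)) = 2.23335e-11 m^2/s
Step 2: L = 2*sqrt(D*t)
t = 5 h = 18000 s
L = 2*sqrt(2.23335e-11 * 18000) = 1.268e-03 m


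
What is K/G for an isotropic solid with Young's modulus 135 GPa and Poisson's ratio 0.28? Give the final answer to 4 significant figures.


G = E / (2*(1+nu))
G = 135 / (2*(1+0.28)) = 52.7344 GPa
K = E / (3*(1-2*nu))
K = 135 / (3*(1-2*0.28)) = 102.273 GPa
K/G = 102.273 / 52.7344 = 1.939


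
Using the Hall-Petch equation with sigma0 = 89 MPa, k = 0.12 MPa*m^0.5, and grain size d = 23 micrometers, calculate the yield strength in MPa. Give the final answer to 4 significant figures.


sigma_y = sigma0 + k / sqrt(d)
d = 23 um = 2.3e-05 m
sigma_y = 89 + 0.12 / sqrt(2.3e-05)
sigma_y = 114 MPa


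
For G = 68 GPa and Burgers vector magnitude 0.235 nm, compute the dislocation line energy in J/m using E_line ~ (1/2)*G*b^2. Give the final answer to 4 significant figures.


E = G*b^2/2
b = 0.235 nm = 2.35e-10 m
G = 68 GPa = 6.8e+10 Pa
E = 0.5 * 6.8e+10 * (2.35e-10)^2
E = 1.878e-09 J/m


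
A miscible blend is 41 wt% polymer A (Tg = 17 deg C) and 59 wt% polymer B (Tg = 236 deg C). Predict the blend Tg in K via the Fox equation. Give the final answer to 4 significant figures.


1/Tg = w1/Tg1 + w2/Tg2 (in Kelvin)
Tg1 = 290.15 K, Tg2 = 509.15 K
1/Tg = 0.41/290.15 + 0.59/509.15
Tg = 388.8 K


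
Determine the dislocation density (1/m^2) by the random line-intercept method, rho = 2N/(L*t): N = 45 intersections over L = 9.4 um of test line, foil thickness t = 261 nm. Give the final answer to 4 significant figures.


rho = 2N / (L * t)
L = 9.4 um = 9.4e-06 m, t = 261 nm = 2.61e-07 m
rho = 2 * 45 / (9.4e-06 * 2.61e-07)
rho = 3.668e+13 1/m^2


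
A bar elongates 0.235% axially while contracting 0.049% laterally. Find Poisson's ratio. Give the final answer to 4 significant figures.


nu = -epsilon_lat / epsilon_axial
Lateral strain is contraction (negative), so using magnitudes:
nu = 0.049 / 0.235
nu = 0.2085


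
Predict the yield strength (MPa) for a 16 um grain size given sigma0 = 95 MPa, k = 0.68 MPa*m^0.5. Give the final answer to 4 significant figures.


sigma_y = sigma0 + k / sqrt(d)
d = 16 um = 1.6e-05 m
sigma_y = 95 + 0.68 / sqrt(1.6e-05)
sigma_y = 265 MPa


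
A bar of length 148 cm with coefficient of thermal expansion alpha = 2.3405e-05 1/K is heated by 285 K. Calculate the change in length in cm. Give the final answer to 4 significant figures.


dL = L0 * alpha * dT
dL = 148 * 2.3405e-05 * 285
dL = 0.9872 cm


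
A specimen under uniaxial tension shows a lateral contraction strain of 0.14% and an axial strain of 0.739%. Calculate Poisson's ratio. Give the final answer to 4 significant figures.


nu = -epsilon_lat / epsilon_axial
Lateral strain is contraction (negative), so using magnitudes:
nu = 0.14 / 0.739
nu = 0.1894


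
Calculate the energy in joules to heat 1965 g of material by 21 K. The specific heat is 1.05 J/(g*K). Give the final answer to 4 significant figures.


Q = m * cp * dT
Q = 1965 * 1.05 * 21
Q = 43330 J


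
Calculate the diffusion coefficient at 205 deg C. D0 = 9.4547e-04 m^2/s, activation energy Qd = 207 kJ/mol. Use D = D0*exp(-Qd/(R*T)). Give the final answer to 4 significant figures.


D = D0 * exp(-Qd / (R*T))
T = 478.15 K
D = 9.4547e-04 * exp(-207e3 / (8.314 * 478.15))
D = 2.299e-26 m^2/s


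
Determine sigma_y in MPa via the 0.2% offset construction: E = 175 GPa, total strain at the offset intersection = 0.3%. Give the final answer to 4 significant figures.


Offset strain = 0.002
Elastic strain at yield = total_strain - offset = 3e-03 - 0.002 = 1e-03
sigma_y = E * elastic_strain = 175000 * 1e-03
sigma_y = 175 MPa


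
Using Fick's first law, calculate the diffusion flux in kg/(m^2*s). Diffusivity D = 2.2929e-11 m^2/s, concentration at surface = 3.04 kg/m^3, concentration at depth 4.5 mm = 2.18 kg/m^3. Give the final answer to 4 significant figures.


J = -D * (dC/dx) = D * (C1 - C2) / dx
J = 2.2929e-11 * (3.04 - 2.18) / 4.5e-03
J = 4.382e-09 kg/(m^2*s)


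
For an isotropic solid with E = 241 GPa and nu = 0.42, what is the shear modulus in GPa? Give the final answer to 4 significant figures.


G = E / (2*(1+nu))
G = 241 / (2*(1+0.42))
G = 84.86 GPa


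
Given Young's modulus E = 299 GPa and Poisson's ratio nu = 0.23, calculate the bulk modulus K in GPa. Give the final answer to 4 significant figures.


K = E / (3*(1-2*nu))
K = 299 / (3*(1-2*0.23))
K = 184.6 GPa


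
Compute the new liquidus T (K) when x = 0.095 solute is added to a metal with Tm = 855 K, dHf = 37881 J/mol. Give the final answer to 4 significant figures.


dT = R*Tm^2*x / dHf
dT = 8.314 * 855^2 * 0.095 / 37881
dT = 15.2421 K
T_new = 855 - 15.2421 = 839.8 K


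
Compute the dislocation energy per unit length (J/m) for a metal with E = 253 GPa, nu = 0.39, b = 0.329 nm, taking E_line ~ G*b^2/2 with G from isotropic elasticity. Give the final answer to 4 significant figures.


Step 1: G = E / (2*(1+nu))
G = 253 / (2*(1+0.39)) = 91.0072 GPa = 9.10072e+10 Pa
Step 2: E_line = G*b^2/2
b = 0.329 nm = 3.29e-10 m
E_line = 0.5 * 9.10072e+10 * (3.29e-10)^2 = 4.925e-09 J/m


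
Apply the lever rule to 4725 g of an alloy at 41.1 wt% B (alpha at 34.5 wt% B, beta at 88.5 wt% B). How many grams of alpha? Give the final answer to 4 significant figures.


f_alpha = (C_beta - C0) / (C_beta - C_alpha)
f_alpha = (88.5 - 41.1) / (88.5 - 34.5) = 0.877778
m_alpha = f_alpha * m_total = 0.877778 * 4725 = 4148 g


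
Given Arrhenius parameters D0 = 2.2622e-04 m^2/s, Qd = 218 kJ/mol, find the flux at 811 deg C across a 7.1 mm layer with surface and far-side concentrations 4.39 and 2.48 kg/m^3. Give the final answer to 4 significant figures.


Step 1: D = D0 * exp(-Qd/(R*T))
T = 811 + 273.15 = 1084.15 K
D = 2.2622e-04 * exp(-218e3 / (8.314 * 1084.15)) = 7.09337e-15 m^2/s
Step 2: J = D * (C1 - C2) / dx
J = 7.09337e-15 * (4.39 - 2.48) / 7.1e-03
J = 1.908e-12 kg/(m^2*s)


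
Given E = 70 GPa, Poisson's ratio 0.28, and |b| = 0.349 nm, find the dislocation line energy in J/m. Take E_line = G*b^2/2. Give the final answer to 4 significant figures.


Step 1: G = E / (2*(1+nu))
G = 70 / (2*(1+0.28)) = 27.3438 GPa = 2.73438e+10 Pa
Step 2: E_line = G*b^2/2
b = 0.349 nm = 3.49e-10 m
E_line = 0.5 * 2.73438e+10 * (3.49e-10)^2 = 1.665e-09 J/m


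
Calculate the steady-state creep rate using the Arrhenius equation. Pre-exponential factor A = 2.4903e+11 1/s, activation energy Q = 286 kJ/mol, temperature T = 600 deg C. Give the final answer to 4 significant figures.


rate = A * exp(-Q / (R*T))
T = 600 + 273.15 = 873.15 K
rate = 2.4903e+11 * exp(-286e3 / (8.314 * 873.15))
rate = 1.933e-06 1/s


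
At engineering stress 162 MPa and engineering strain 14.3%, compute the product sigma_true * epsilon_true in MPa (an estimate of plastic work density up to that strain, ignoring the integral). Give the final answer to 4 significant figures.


sigma_true = sigma_eng * (1 + epsilon_eng)
sigma_true = 162 * (1 + 0.143) = 185.166 MPa
epsilon_true = ln(1 + epsilon_eng)
epsilon_true = ln(1 + 0.143) = 0.133656
sigma_true * epsilon_true = 185.166 * 0.133656 = 24.75 MPa


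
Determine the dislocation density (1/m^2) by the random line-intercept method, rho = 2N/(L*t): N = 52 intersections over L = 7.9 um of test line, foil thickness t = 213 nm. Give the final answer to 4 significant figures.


rho = 2N / (L * t)
L = 7.9 um = 7.9e-06 m, t = 213 nm = 2.13e-07 m
rho = 2 * 52 / (7.9e-06 * 2.13e-07)
rho = 6.181e+13 1/m^2


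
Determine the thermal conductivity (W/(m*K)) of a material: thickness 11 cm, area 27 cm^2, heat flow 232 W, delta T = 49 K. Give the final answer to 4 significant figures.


k = Q*L / (A*dT)
L = 0.11 m, A = 2.7e-03 m^2
k = 232 * 0.11 / (2.7e-03 * 49)
k = 192.9 W/(m*K)


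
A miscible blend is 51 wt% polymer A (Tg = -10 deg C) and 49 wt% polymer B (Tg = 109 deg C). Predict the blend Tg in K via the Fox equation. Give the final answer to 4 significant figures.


1/Tg = w1/Tg1 + w2/Tg2 (in Kelvin)
Tg1 = 263.15 K, Tg2 = 382.15 K
1/Tg = 0.51/263.15 + 0.49/382.15
Tg = 310.5 K


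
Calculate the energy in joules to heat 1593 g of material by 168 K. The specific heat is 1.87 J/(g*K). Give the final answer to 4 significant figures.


Q = m * cp * dT
Q = 1593 * 1.87 * 168
Q = 500500 J


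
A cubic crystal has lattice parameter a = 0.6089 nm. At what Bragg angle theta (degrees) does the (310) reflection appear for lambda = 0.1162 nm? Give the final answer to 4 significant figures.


d = a / sqrt(h^2+k^2+l^2)
d = 0.6089 / sqrt(10) = 0.192551 nm
lambda = 2*d*sin(theta)  =>  sin(theta) = lambda / (2*d)
sin(theta) = 0.1162 / (2 * 0.192551) = 0.301738
theta = 17.56 deg


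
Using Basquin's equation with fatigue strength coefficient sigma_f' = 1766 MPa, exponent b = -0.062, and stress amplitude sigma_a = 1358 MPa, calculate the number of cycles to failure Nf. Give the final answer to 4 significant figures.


sigma_a = sigma_f' * (2*Nf)^b
2*Nf = (sigma_a / sigma_f')^(1/b)
2*Nf = (1358 / 1766)^(1/-0.062)
2*Nf = 69.2112
Nf = 34.61 cycles


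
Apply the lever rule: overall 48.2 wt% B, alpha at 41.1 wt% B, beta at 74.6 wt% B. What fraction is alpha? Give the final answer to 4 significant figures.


f_alpha = (C_beta - C0) / (C_beta - C_alpha)
f_alpha = (74.6 - 48.2) / (74.6 - 41.1)
f_alpha = 0.7881


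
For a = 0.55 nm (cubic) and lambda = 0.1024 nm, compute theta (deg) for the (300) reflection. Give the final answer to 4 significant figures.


d = a / sqrt(h^2+k^2+l^2)
d = 0.55 / sqrt(9) = 0.183333 nm
lambda = 2*d*sin(theta)  =>  sin(theta) = lambda / (2*d)
sin(theta) = 0.1024 / (2 * 0.183333) = 0.279273
theta = 16.22 deg


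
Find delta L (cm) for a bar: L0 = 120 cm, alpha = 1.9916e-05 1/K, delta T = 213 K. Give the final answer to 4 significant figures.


dL = L0 * alpha * dT
dL = 120 * 1.9916e-05 * 213
dL = 0.5091 cm


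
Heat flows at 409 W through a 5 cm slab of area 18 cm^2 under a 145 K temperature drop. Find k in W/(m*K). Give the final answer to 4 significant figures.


k = Q*L / (A*dT)
L = 0.05 m, A = 1.8e-03 m^2
k = 409 * 0.05 / (1.8e-03 * 145)
k = 78.35 W/(m*K)


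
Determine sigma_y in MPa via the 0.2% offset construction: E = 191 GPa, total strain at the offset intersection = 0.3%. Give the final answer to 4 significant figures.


Offset strain = 0.002
Elastic strain at yield = total_strain - offset = 3e-03 - 0.002 = 1e-03
sigma_y = E * elastic_strain = 191000 * 1e-03
sigma_y = 191 MPa


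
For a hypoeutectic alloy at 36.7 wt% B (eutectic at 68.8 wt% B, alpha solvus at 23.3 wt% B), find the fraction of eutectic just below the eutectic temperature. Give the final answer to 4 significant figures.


f_primary = (C_e - C0) / (C_e - C_alpha_max)
f_primary = (68.8 - 36.7) / (68.8 - 23.3)
f_primary = 0.705495
f_eutectic = 1 - 0.705495 = 0.2945


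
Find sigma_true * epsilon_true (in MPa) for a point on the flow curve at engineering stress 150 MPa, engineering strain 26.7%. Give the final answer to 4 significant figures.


sigma_true = sigma_eng * (1 + epsilon_eng)
sigma_true = 150 * (1 + 0.267) = 190.05 MPa
epsilon_true = ln(1 + epsilon_eng)
epsilon_true = ln(1 + 0.267) = 0.236652
sigma_true * epsilon_true = 190.05 * 0.236652 = 44.98 MPa
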